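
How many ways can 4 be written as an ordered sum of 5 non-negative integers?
C(4+5-1, 5-1) = C(8, 4) = 70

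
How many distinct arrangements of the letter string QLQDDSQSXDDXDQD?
15! / (2! × 6! × 1! × 4! × 2!) = 18918900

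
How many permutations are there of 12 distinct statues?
12! = 479001600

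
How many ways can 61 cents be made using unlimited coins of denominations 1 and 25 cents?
Coefficient of x^61 in 1/(1-x^1) · 1/(1-x^25). Use j coins of 25 for j = 0..⌊61/25⌋ = 2, the rest in 1s: 2 + 1 = 3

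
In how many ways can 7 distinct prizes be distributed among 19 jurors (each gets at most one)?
P(19,7) = 19!/(19-7)! = 253955520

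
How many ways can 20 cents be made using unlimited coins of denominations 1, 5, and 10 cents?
Coefficient of x^20 in 1/(1-x^1) · 1/(1-x^5) · 1/(1-x^10). Case on j = number of 10-cent coins (j = 0..2); remainder r = 20 - 10j is made from {1,5} in ⌊r/5⌋+1 ways. r = 20, 10, 0 → 5 + 3 + 1 = 9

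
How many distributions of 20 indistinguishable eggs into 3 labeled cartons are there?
C(20+3-1, 3-1) = C(22, 2) = 231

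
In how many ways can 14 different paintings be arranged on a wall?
14! = 87178291200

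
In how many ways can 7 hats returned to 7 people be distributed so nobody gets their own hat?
!7 = Σ_{j=0}^{7} (-1)^j·7!/j! = 5040 - 5040 + 2520 - 840 + 210 - 42 + 7 - 1 = 1854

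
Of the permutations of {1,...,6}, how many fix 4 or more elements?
Exactly j fixed points: C(6,j)·!(6-j); sum over j ≥ 4 (derangement numbers via !m = (m-1)·(!(m-1) + !(m-2)): !0..!2 = 1, 0, 1). Σ_{j=4}^{6} C(6,j)·!(6-j) = C(6,4)·!2 + C(6,5)·!1 + C(6,6)·!0 = 15·1 + 6·0 + 1·1 = 16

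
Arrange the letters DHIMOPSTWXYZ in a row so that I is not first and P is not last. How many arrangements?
By inclusion-exclusion: 12! - 2×(12-1)! + (12-2)! = 479001600 - 79833600 + 3628800 = 402796800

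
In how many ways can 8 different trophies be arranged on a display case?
8! = 40320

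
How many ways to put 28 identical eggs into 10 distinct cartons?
C(28+10-1, 10-1) = C(37, 9) = 124403620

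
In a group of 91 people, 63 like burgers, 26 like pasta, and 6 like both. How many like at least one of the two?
|A∪B| = |A| + |B| - |A∩B| = 63 + 26 - 6 = 83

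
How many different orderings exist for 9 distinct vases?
9! = 362880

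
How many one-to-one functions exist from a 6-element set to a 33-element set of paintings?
P(33,6) = 33!/(33-6)! = 797448960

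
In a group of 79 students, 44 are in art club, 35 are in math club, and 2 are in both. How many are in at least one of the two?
|A∪B| = |A| + |B| - |A∩B| = 44 + 35 - 2 = 77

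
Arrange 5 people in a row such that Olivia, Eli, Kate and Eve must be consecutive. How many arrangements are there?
Treat the 4 as one block: (5-4+1)! × 4! = 2 × 24 = 48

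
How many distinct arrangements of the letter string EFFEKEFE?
8! / (1! × 4! × 3!) = 280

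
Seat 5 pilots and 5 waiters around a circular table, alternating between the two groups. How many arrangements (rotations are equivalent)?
Fix one of the pilots: (5-1)! ways for the remaining pilots, × 5! ways for the waiters = 24 × 120 = 2880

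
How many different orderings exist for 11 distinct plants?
11! = 39916800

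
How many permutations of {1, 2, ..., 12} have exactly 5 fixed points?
Choose the 5 fixed points C(12,5) = 792, derange the rest: !7 = Σ_{j=0}^{7} (-1)^j·7!/j! = 5040 - 5040 + 2520 - 840 + 210 - 42 + 7 - 1 = 1854. Product = 792 × 1854 = 1468368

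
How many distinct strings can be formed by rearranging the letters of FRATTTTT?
8! / (1! × 1! × 5! × 1!) = 336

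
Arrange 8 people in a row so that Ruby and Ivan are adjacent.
Treat as block: (8-1)! × 2! = 5040 × 2 = 10080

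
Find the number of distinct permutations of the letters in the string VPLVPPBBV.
9! / (3! × 1! × 3! × 2!) = 5040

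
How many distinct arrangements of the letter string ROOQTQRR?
8! / (2! × 3! × 1! × 2!) = 1680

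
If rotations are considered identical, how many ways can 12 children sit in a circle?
Circular: fix one position, arrange the rest. (12-1)! = 39916800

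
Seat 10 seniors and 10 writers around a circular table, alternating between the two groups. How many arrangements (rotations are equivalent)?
Fix one of the seniors: (10-1)! ways for the remaining seniors, × 10! ways for the writers = 362880 × 3628800 = 1316818944000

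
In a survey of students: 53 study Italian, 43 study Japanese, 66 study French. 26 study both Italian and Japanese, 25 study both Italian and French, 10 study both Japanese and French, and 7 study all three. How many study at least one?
|A∪B∪C| = 53+43+66-26-25-10+7 = 108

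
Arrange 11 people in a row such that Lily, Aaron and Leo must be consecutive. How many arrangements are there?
Treat the 3 as one block: (11-3+1)! × 3! = 362880 × 6 = 2177280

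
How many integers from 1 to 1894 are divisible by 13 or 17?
⌊1894/13⌋ + ⌊1894/17⌋ - ⌊1894/221⌋ = 145 + 111 - 8 = 248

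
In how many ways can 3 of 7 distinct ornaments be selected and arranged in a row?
P(7,3) = 7!/(7-3)! = 210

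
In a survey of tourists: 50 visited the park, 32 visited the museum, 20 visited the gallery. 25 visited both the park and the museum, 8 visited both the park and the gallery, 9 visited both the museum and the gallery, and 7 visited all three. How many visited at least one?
|A∪B∪C| = 50+32+20-25-8-9+7 = 67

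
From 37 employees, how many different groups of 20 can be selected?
C(37,20) = 37!/(20!×17!) = 15905368710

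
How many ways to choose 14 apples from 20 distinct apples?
C(20,14) = 20!/(14!×6!) = 38760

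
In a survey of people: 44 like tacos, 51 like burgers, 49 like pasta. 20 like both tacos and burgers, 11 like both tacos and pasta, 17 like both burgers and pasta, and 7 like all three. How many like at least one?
|A∪B∪C| = 44+51+49-20-11-17+7 = 103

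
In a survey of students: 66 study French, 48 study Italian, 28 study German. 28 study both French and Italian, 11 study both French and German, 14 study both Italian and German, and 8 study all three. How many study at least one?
|A∪B∪C| = 66+48+28-28-11-14+8 = 97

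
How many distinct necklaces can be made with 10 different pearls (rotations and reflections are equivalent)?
(10-1)!/2 = 362880/2 = 181440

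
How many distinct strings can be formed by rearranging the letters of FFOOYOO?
7! / (1! × 2! × 4!) = 105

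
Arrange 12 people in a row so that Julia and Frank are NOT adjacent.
Total - adjacent = 12! - (12-1)!×2 = 479001600 - 79833600 = 399168000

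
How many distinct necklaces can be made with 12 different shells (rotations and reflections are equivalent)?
(12-1)!/2 = 39916800/2 = 19958400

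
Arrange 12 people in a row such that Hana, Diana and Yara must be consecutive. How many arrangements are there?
Treat the 3 as one block: (12-3+1)! × 3! = 3628800 × 6 = 21772800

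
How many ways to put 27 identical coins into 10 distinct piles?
C(27+10-1, 10-1) = C(36, 9) = 94143280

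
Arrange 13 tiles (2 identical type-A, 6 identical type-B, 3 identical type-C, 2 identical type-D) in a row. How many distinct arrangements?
13! / (2! × 6! × 3! × 2!) = 360360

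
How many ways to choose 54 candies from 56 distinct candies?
C(56,54) = 56!/(54!×2!) = 1540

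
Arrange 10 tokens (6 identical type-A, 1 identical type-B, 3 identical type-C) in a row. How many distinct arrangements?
10! / (6! × 1! × 3!) = 840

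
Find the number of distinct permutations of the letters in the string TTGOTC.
6! / (3! × 1! × 1! × 1!) = 120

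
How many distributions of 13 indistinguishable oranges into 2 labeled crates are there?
C(13+2-1, 2-1) = C(14, 1) = 14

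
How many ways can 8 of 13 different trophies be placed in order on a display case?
P(13,8) = 13!/(13-8)! = 51891840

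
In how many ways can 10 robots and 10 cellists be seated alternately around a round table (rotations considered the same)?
Fix one of the robots: (10-1)! ways for the remaining robots, × 10! ways for the cellists = 362880 × 3628800 = 1316818944000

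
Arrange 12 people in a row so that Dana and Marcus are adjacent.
Treat as block: (12-1)! × 2! = 39916800 × 2 = 79833600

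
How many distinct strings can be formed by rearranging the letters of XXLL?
4! / (2! × 2!) = 6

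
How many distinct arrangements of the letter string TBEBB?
5! / (3! × 1! × 1!) = 20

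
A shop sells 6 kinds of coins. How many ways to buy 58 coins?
C(58+6-1, 6-1) = C(63, 5) = 7028847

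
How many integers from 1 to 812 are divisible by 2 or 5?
⌊812/2⌋ + ⌊812/5⌋ - ⌊812/10⌋ = 406 + 162 - 81 = 487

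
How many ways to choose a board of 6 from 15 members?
C(15,6) = 15!/(6!×9!) = 5005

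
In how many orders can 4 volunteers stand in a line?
4! = 24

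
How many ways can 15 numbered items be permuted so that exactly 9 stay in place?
Choose the 9 fixed points C(15,9) = 5005, derange the rest: !6 = Σ_{j=0}^{6} (-1)^j·6!/j! = 720 - 720 + 360 - 120 + 30 - 6 + 1 = 265. Product = 5005 × 265 = 1326325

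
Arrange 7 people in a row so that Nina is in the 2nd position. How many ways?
Fix one position: (7-1)! = 720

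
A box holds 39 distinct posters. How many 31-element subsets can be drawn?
C(39,31) = 39!/(31!×8!) = 61523748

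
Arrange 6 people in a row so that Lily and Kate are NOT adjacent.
Total - adjacent = 6! - (6-1)!×2 = 720 - 240 = 480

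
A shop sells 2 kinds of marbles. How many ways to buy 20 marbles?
C(20+2-1, 2-1) = C(21, 1) = 21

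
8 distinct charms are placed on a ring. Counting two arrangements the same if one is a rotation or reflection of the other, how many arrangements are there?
(8-1)!/2 = 5040/2 = 2520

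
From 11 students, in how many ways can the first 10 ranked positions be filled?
P(11,10) = 11!/(11-10)! = 39916800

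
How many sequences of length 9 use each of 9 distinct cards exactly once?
9! = 362880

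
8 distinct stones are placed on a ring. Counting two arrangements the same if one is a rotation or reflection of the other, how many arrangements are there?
(8-1)!/2 = 5040/2 = 2520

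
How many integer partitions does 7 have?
Pentagonal recurrence p(n) = p(n-1) + p(n-2) - p(n-5) - p(n-7) + p(n-12) + p(n-15) - ... gives p(0..6) = 1, 1, 2, 3, 5, 7, 11. p(7) = p(6) + p(5) - p(2) - p(0) = 11 + 7 - 2 - 1 = 15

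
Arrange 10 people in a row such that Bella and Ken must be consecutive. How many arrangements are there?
Treat the 2 as one block: (10-2+1)! × 2! = 362880 × 2 = 725760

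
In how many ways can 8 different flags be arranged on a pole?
8! = 40320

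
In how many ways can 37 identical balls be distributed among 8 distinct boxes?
C(37+8-1, 8-1) = C(44, 7) = 38320568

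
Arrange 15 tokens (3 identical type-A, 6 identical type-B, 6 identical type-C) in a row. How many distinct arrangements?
15! / (3! × 6! × 6!) = 420420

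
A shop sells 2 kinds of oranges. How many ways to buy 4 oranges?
C(4+2-1, 2-1) = C(5, 1) = 5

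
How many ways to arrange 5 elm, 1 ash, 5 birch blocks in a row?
11! / (5! × 1! × 5!) = 2772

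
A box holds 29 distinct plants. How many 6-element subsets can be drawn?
C(29,6) = 29!/(6!×23!) = 475020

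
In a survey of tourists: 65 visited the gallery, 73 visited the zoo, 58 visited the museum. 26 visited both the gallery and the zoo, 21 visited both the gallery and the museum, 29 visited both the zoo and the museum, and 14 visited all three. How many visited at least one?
|A∪B∪C| = 65+73+58-26-21-29+14 = 134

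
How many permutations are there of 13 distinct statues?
13! = 6227020800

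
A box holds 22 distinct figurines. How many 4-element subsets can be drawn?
C(22,4) = 22!/(4!×18!) = 7315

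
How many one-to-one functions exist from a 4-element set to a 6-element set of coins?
P(6,4) = 6!/(6-4)! = 360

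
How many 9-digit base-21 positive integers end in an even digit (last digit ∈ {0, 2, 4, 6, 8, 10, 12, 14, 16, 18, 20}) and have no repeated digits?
Last∈{0,2,4,6,8,10,12,14,16,18,20}. Last=0: 5079110400. Last nonzero: 10×19×P(19,7) = 48251548800. Total = 53330659200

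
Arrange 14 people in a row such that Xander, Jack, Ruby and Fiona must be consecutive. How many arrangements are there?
Treat the 4 as one block: (14-4+1)! × 4! = 39916800 × 24 = 958003200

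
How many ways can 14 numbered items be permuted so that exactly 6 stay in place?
Choose the 6 fixed points C(14,6) = 3003, derange the rest: !8 = Σ_{j=0}^{8} (-1)^j·8!/j! = 40320 - 40320 + 20160 - 6720 + 1680 - 336 + 56 - 8 + 1 = 14833. Product = 3003 × 14833 = 44543499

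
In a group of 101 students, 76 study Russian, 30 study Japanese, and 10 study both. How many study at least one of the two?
|A∪B| = |A| + |B| - |A∩B| = 76 + 30 - 10 = 96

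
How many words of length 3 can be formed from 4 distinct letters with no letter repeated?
P(4,3) = 4!/(4-3)! = 24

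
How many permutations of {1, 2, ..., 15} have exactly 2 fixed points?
Choose the 2 fixed points C(15,2) = 105, derange the rest: !13 = Σ_{j=0}^{13} (-1)^j·13!/j! = 6227020800 - 6227020800 + 3113510400 - 1037836800 + 259459200 - 51891840 + 8648640 - 1235520 + 154440 - 17160 + 1716 - 156 + 13 - 1 = 2290792932. Product = 105 × 2290792932 = 240533257860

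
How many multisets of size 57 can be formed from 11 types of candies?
C(57+11-1, 11-1) = C(67, 10) = 247994680648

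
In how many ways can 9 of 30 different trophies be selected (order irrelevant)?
C(30,9) = 30!/(9!×21!) = 14307150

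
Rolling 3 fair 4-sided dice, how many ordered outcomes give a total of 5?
Coefficient of x^5 in (x + x² + ... + x^4)^3. By inclusion-exclusion on dice exceeding 4: Σ_j (-1)^j C(3,j)·C(5-1-4j, 2) = C(3,0)·C(4,2) = 1·6 = 6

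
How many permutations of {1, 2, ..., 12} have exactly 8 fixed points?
Choose the 8 fixed points C(12,8) = 495, derange the rest: !4 = Σ_{j=0}^{4} (-1)^j·4!/j! = 24 - 24 + 12 - 4 + 1 = 9. Product = 495 × 9 = 4455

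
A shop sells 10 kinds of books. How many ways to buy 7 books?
C(7+10-1, 10-1) = C(16, 9) = 11440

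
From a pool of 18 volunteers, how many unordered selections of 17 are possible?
C(18,17) = 18!/(17!×1!) = 18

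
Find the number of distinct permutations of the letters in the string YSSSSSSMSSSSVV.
14! / (10! × 2! × 1! × 1!) = 12012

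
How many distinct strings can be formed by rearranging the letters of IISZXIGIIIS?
11! / (1! × 1! × 2! × 6! × 1!) = 27720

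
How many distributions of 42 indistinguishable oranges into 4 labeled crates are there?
C(42+4-1, 4-1) = C(45, 3) = 14190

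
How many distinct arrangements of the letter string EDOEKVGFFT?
10! / (2! × 1! × 1! × 1! × 2! × 1! × 1! × 1!) = 907200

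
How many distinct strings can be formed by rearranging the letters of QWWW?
4! / (1! × 3!) = 4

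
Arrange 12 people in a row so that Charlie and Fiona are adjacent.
Treat as block: (12-1)! × 2! = 39916800 × 2 = 79833600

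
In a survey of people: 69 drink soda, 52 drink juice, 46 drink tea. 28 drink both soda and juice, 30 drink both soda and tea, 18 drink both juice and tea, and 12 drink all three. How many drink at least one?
|A∪B∪C| = 69+52+46-28-30-18+12 = 103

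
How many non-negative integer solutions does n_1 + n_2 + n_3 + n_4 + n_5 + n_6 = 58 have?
C(58+6-1, 6-1) = C(63, 5) = 7028847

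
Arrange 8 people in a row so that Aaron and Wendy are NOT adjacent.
Total - adjacent = 8! - (8-1)!×2 = 40320 - 10080 = 30240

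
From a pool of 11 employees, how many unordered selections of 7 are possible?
C(11,7) = 11!/(7!×4!) = 330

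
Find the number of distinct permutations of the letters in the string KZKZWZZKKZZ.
11! / (4! × 1! × 6!) = 2310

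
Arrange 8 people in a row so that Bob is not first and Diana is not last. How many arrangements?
By inclusion-exclusion: 8! - 2×(8-1)! + (8-2)! = 40320 - 10080 + 720 = 30960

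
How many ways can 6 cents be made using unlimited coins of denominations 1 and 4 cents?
Coefficient of x^6 in 1/(1-x^1) · 1/(1-x^4). Use j coins of 4 for j = 0..⌊6/4⌋ = 1, the rest in 1s: 1 + 1 = 2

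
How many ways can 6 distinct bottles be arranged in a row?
6! = 720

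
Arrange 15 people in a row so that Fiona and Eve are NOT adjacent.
Total - adjacent = 15! - (15-1)!×2 = 1307674368000 - 174356582400 = 1133317785600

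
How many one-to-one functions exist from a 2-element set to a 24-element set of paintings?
P(24,2) = 24!/(24-2)! = 552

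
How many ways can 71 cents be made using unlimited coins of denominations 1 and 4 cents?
Coefficient of x^71 in 1/(1-x^1) · 1/(1-x^4). Use j coins of 4 for j = 0..⌊71/4⌋ = 17, the rest in 1s: 17 + 1 = 18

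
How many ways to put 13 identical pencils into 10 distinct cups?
C(13+10-1, 10-1) = C(22, 9) = 497420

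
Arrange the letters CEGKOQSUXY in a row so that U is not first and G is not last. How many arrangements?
By inclusion-exclusion: 10! - 2×(10-1)! + (10-2)! = 3628800 - 725760 + 40320 = 2943360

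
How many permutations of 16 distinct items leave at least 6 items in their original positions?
Exactly j fixed points: C(16,j)·!(16-j); sum over j ≥ 6 (derangement numbers via !m = (m-1)·(!(m-1) + !(m-2)): !0..!10 = 1, 0, 1, 2, 9, 44, 265, 1854, 14833, 133496, 1334961). Σ_{j=6}^{16} C(16,j)·!(16-j) = C(16,6)·!10 + C(16,7)·!9 + C(16,8)·!8 + C(16,9)·!7 + C(16,10)·!6 + C(16,11)·!5 + C(16,12)·!4 + C(16,13)·!3 + C(16,14)·!2 + C(16,15)·!1 + C(16,16)·!0 = 8008·1334961 + 11440·133496 + 12870·14833 + 11440·1854 + 8008·265 + 4368·44 + 1820·9 + 560·2 + 120·1 + 16·0 + 1·1 = 12432004331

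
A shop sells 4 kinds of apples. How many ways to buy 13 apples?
C(13+4-1, 4-1) = C(16, 3) = 560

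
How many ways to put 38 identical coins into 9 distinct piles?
C(38+9-1, 9-1) = C(46, 8) = 260932815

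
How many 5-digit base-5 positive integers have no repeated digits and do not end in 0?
Last digit: 4 nonzero choices. First digit: 3 (nonzero, ≠last). Middle 3: P(3,3) = 6. Total = 72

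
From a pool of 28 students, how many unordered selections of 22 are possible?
C(28,22) = 28!/(22!×6!) = 376740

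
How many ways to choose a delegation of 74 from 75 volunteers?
C(75,74) = 75!/(74!×1!) = 75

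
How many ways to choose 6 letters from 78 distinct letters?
C(78,6) = 78!/(6!×72!) = 256851595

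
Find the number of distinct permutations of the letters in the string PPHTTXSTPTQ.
11! / (3! × 1! × 1! × 1! × 1! × 4!) = 277200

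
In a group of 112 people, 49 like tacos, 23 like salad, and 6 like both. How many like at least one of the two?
|A∪B| = |A| + |B| - |A∩B| = 49 + 23 - 6 = 66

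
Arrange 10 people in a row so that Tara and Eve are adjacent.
Treat as block: (10-1)! × 2! = 362880 × 2 = 725760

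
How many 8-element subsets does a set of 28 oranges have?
C(28,8) = 28!/(8!×20!) = 3108105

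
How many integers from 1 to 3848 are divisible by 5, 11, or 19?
⌊3848/5⌋+⌊3848/11⌋+⌊3848/19⌋ - ⌊3848/55⌋-⌊3848/95⌋-⌊3848/209⌋ + ⌊3848/1045⌋ = 769+349+202 - 69-40-18 + 3 = 1196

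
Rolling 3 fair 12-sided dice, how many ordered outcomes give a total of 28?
Coefficient of x^28 in (x + x² + ... + x^12)^3. By inclusion-exclusion on dice exceeding 12: Σ_j (-1)^j C(3,j)·C(28-1-12j, 2) = C(3,0)·C(27,2) - C(3,1)·C(15,2) + C(3,2)·C(3,2) = 1·351 - 3·105 + 3·3 = 45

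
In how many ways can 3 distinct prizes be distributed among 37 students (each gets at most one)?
P(37,3) = 37!/(37-3)! = 46620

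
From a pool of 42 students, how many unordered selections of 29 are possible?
C(42,29) = 42!/(29!×13!) = 25518731280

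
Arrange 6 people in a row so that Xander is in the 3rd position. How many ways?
Fix one position: (6-1)! = 120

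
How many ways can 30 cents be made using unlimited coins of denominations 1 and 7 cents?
Coefficient of x^30 in 1/(1-x^1) · 1/(1-x^7). Use j coins of 7 for j = 0..⌊30/7⌋ = 4, the rest in 1s: 4 + 1 = 5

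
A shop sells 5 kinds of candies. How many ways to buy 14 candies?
C(14+5-1, 5-1) = C(18, 4) = 3060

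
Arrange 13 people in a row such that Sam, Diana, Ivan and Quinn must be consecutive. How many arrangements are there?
Treat the 4 as one block: (13-4+1)! × 4! = 3628800 × 24 = 87091200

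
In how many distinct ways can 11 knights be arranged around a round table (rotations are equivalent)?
Circular: fix one position, arrange the rest. (11-1)! = 3628800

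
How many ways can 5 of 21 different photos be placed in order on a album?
P(21,5) = 21!/(21-5)! = 2441880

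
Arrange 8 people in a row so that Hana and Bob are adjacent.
Treat as block: (8-1)! × 2! = 5040 × 2 = 10080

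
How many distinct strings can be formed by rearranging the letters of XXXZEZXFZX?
10! / (1! × 3! × 5! × 1!) = 5040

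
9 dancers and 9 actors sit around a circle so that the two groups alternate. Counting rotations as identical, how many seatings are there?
Fix one of the dancers: (9-1)! ways for the remaining dancers, × 9! ways for the actors = 40320 × 362880 = 14631321600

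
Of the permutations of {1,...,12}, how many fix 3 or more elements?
Exactly j fixed points: C(12,j)·!(12-j); sum over j ≥ 3 (derangement numbers via !m = (m-1)·(!(m-1) + !(m-2)): !0..!9 = 1, 0, 1, 2, 9, 44, 265, 1854, 14833, 133496). Σ_{j=3}^{12} C(12,j)·!(12-j) = C(12,3)·!9 + C(12,4)·!8 + C(12,5)·!7 + C(12,6)·!6 + C(12,7)·!5 + C(12,8)·!4 + C(12,9)·!3 + C(12,10)·!2 + C(12,11)·!1 + C(12,12)·!0 = 220·133496 + 495·14833 + 792·1854 + 924·265 + 792·44 + 495·9 + 220·2 + 66·1 + 12·0 + 1·1 = 38464493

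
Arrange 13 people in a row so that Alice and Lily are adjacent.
Treat as block: (13-1)! × 2! = 479001600 × 2 = 958003200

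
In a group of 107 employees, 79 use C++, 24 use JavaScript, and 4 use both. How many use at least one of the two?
|A∪B| = |A| + |B| - |A∩B| = 79 + 24 - 4 = 99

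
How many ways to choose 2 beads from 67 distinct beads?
C(67,2) = 67!/(2!×65!) = 2211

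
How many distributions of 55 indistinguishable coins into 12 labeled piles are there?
C(55+12-1, 12-1) = C(66, 11) = 1074082795968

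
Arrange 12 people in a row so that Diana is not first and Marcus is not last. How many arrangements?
By inclusion-exclusion: 12! - 2×(12-1)! + (12-2)! = 479001600 - 79833600 + 3628800 = 402796800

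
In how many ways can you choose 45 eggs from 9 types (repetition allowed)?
C(45+9-1, 9-1) = C(53, 8) = 886322710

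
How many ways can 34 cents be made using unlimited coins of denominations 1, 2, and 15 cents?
Coefficient of x^34 in 1/(1-x^1) · 1/(1-x^2) · 1/(1-x^15). Case on j = number of 15-cent coins (j = 0..2); remainder r = 34 - 15j is made from {1,2} in ⌊r/2⌋+1 ways. r = 34, 19, 4 → 18 + 10 + 3 = 31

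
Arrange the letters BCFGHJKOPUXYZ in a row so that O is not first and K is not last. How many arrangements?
By inclusion-exclusion: 13! - 2×(13-1)! + (13-2)! = 6227020800 - 958003200 + 39916800 = 5308934400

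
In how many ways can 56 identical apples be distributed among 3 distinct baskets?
C(56+3-1, 3-1) = C(58, 2) = 1653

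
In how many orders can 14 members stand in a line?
14! = 87178291200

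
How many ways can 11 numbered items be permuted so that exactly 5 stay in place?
Choose the 5 fixed points C(11,5) = 462, derange the rest: !6 = Σ_{j=0}^{6} (-1)^j·6!/j! = 720 - 720 + 360 - 120 + 30 - 6 + 1 = 265. Product = 462 × 265 = 122430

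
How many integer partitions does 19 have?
Pentagonal recurrence p(n) = p(n-1) + p(n-2) - p(n-5) - p(n-7) + p(n-12) + p(n-15) - ... gives p(0..18) = 1, 1, 2, 3, 5, 7, 11, 15, 22, 30, 42, 56, 77, 101, 135, 176, 231, 297, 385. p(19) = p(18) + p(17) - p(14) - p(12) + p(7) + p(4) = 385 + 297 - 135 - 77 + 15 + 5 = 490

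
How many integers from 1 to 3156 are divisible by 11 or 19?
⌊3156/11⌋ + ⌊3156/19⌋ - ⌊3156/209⌋ = 286 + 166 - 15 = 437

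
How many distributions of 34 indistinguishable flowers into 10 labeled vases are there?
C(34+10-1, 10-1) = C(43, 9) = 563921995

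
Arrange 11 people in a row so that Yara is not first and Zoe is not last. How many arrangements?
By inclusion-exclusion: 11! - 2×(11-1)! + (11-2)! = 39916800 - 7257600 + 362880 = 33022080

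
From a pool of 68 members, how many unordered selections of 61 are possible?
C(68,61) = 68!/(61!×7!) = 969443904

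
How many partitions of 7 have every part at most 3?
Let r_j(i) = number of partitions of i into parts ≤ j, for i = 0..7. r_1(i) = 1 for all i; r_j(i) = r_{j-1}(i) + r_j(i-j). Rows j = 2..3: ≤2: 1 1 2 2 3 3 4 4; ≤3: 1 1 2 3 4 5 7 8. r_3(7) = 8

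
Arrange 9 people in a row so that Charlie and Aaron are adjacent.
Treat as block: (9-1)! × 2! = 40320 × 2 = 80640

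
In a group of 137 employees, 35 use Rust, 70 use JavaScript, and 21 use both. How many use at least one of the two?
|A∪B| = |A| + |B| - |A∩B| = 35 + 70 - 21 = 84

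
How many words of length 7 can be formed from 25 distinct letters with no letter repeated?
P(25,7) = 25!/(25-7)! = 2422728000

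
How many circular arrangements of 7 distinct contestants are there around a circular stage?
Circular: fix one position, arrange the rest. (7-1)! = 720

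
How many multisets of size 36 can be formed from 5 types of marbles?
C(36+5-1, 5-1) = C(40, 4) = 91390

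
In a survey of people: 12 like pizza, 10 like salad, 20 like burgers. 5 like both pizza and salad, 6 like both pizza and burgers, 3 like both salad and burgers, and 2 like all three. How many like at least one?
|A∪B∪C| = 12+10+20-5-6-3+2 = 30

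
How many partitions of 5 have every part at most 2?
Let r_j(i) = number of partitions of i into parts ≤ j, for i = 0..5. r_1(i) = 1 for all i; r_j(i) = r_{j-1}(i) + r_j(i-j). Rows j = 2..2: ≤2: 1 1 2 2 3 3. r_2(5) = 3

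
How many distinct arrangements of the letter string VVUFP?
5! / (1! × 1! × 2! × 1!) = 60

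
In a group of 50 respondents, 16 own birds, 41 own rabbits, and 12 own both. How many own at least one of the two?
|A∪B| = |A| + |B| - |A∩B| = 16 + 41 - 12 = 45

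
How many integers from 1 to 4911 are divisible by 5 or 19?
⌊4911/5⌋ + ⌊4911/19⌋ - ⌊4911/95⌋ = 982 + 258 - 51 = 1189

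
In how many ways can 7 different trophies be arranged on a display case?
7! = 5040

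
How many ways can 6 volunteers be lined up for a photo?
6! = 720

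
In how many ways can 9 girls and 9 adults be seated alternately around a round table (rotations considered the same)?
Fix one of the girls: (9-1)! ways for the remaining girls, × 9! ways for the adults = 40320 × 362880 = 14631321600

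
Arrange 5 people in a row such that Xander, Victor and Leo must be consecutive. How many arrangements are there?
Treat the 3 as one block: (5-3+1)! × 3! = 6 × 6 = 36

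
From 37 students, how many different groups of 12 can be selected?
C(37,12) = 37!/(12!×25!) = 1852482996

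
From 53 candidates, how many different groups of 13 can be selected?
C(53,13) = 53!/(13!×40!) = 841392966470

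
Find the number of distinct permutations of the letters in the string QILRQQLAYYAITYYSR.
17! / (3! × 1! × 2! × 4! × 2! × 2! × 2! × 1!) = 154378224000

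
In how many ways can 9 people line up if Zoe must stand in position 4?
Fix one position: (9-1)! = 40320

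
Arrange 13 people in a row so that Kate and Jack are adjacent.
Treat as block: (13-1)! × 2! = 479001600 × 2 = 958003200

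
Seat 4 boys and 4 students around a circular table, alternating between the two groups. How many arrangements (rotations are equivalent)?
Fix one of the boys: (4-1)! ways for the remaining boys, × 4! ways for the students = 6 × 24 = 144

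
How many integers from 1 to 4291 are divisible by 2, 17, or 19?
⌊4291/2⌋+⌊4291/17⌋+⌊4291/19⌋ - ⌊4291/34⌋-⌊4291/38⌋-⌊4291/323⌋ + ⌊4291/646⌋ = 2145+252+225 - 126-112-13 + 6 = 2377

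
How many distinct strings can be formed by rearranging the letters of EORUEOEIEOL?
11! / (1! × 3! × 1! × 4! × 1! × 1!) = 277200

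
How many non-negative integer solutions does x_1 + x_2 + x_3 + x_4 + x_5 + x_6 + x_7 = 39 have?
C(39+7-1, 7-1) = C(45, 6) = 8145060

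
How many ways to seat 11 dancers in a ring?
Circular: fix one position, arrange the rest. (11-1)! = 3628800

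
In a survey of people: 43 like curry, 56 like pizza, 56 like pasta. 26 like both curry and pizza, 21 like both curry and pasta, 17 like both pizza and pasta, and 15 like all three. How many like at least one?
|A∪B∪C| = 43+56+56-26-21-17+15 = 106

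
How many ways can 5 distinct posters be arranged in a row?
5! = 120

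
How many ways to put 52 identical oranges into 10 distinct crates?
C(52+10-1, 10-1) = C(61, 9) = 17341763505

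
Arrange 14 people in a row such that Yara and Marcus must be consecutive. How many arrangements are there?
Treat the 2 as one block: (14-2+1)! × 2! = 6227020800 × 2 = 12454041600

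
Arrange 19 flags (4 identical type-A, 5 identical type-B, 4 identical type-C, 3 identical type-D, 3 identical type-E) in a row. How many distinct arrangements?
19! / (4! × 5! × 4! × 3! × 3!) = 48886437600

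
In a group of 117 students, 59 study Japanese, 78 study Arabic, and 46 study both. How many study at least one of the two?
|A∪B| = |A| + |B| - |A∩B| = 59 + 78 - 46 = 91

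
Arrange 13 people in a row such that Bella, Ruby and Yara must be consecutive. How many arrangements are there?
Treat the 3 as one block: (13-3+1)! × 3! = 39916800 × 6 = 239500800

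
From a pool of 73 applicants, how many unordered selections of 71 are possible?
C(73,71) = 73!/(71!×2!) = 2628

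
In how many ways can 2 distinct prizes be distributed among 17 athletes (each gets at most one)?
P(17,2) = 17!/(17-2)! = 272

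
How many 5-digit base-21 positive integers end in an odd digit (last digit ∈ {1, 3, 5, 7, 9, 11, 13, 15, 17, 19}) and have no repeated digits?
Last∈{1,3,5,7,9,11,13,15,17,19}. Last=0: 0. Last nonzero: 10×19×P(19,3) = 1104660. Total = 1104660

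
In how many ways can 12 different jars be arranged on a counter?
12! = 479001600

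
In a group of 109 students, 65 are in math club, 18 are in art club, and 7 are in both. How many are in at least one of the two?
|A∪B| = |A| + |B| - |A∩B| = 65 + 18 - 7 = 76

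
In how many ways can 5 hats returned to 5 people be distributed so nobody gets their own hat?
!5 = Σ_{j=0}^{5} (-1)^j·5!/j! = 120 - 120 + 60 - 20 + 5 - 1 = 44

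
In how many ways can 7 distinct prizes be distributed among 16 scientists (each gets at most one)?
P(16,7) = 16!/(16-7)! = 57657600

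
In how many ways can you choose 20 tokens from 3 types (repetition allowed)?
C(20+3-1, 3-1) = C(22, 2) = 231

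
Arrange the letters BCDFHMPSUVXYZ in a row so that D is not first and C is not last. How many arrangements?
By inclusion-exclusion: 13! - 2×(13-1)! + (13-2)! = 6227020800 - 958003200 + 39916800 = 5308934400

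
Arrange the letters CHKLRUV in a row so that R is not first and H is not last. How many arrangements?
By inclusion-exclusion: 7! - 2×(7-1)! + (7-2)! = 5040 - 1440 + 120 = 3720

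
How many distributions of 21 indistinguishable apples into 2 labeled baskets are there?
C(21+2-1, 2-1) = C(22, 1) = 22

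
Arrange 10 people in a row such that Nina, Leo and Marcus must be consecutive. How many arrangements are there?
Treat the 3 as one block: (10-3+1)! × 3! = 40320 × 6 = 241920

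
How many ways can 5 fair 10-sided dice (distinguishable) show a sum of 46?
Coefficient of x^46 in (x + x² + ... + x^10)^5. By inclusion-exclusion on dice exceeding 10: Σ_j (-1)^j C(5,j)·C(46-1-10j, 4) = C(5,0)·C(45,4) - C(5,1)·C(35,4) + C(5,2)·C(25,4) - C(5,3)·C(15,4) + C(5,4)·C(5,4) = 1·148995 - 5·52360 + 10·12650 - 10·1365 + 5·5 = 70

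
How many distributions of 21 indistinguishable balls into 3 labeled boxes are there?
C(21+3-1, 3-1) = C(23, 2) = 253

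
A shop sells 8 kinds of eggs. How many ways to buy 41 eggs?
C(41+8-1, 8-1) = C(48, 7) = 73629072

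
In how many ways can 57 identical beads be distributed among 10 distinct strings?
C(57+10-1, 10-1) = C(66, 9) = 37014131440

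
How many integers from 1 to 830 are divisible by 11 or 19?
⌊830/11⌋ + ⌊830/19⌋ - ⌊830/209⌋ = 75 + 43 - 3 = 115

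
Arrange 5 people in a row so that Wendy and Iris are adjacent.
Treat as block: (5-1)! × 2! = 24 × 2 = 48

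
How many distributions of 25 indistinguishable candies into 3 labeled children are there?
C(25+3-1, 3-1) = C(27, 2) = 351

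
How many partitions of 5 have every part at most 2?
Let r_j(i) = number of partitions of i into parts ≤ j, for i = 0..5. r_1(i) = 1 for all i; r_j(i) = r_{j-1}(i) + r_j(i-j). Rows j = 2..2: ≤2: 1 1 2 2 3 3. r_2(5) = 3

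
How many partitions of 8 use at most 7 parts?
By conjugation, equals partitions of 8 into parts ≤ 7. Let r_j(i) = number of partitions of i into parts ≤ j, for i = 0..8. r_1(i) = 1 for all i; r_j(i) = r_{j-1}(i) + r_j(i-j). Rows j = 2..7: ≤2: 1 1 2 2 3 3 4 4 5; ≤3: 1 1 2 3 4 5 7 8 10; ≤4: 1 1 2 3 5 6 9 11 15; ≤5: 1 1 2 3 5 7 10 13 18; ≤6: 1 1 2 3 5 7 11 14 20; ≤7: 1 1 2 3 5 7 11 15 21. r_7(8) = 21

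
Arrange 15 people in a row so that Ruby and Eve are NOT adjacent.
Total - adjacent = 15! - (15-1)!×2 = 1307674368000 - 174356582400 = 1133317785600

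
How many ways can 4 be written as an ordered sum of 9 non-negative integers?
C(4+9-1, 9-1) = C(12, 8) = 495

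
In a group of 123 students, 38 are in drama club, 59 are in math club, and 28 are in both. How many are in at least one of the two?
|A∪B| = |A| + |B| - |A∩B| = 38 + 59 - 28 = 69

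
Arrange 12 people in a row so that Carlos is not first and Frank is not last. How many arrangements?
By inclusion-exclusion: 12! - 2×(12-1)! + (12-2)! = 479001600 - 79833600 + 3628800 = 402796800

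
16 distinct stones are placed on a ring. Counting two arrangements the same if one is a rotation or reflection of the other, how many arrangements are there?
(16-1)!/2 = 1307674368000/2 = 653837184000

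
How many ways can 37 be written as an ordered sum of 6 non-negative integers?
C(37+6-1, 6-1) = C(42, 5) = 850668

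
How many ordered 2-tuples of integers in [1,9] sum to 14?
Coefficient of x^14 in (x + x² + ... + x^9)^2. By inclusion-exclusion on dice exceeding 9: Σ_j (-1)^j C(2,j)·C(14-1-9j, 1) = C(2,0)·C(13,1) - C(2,1)·C(4,1) = 1·13 - 2·4 = 5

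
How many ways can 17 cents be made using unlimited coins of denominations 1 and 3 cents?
Coefficient of x^17 in 1/(1-x^1) · 1/(1-x^3). Use j coins of 3 for j = 0..⌊17/3⌋ = 5, the rest in 1s: 5 + 1 = 6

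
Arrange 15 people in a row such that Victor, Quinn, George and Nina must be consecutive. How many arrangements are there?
Treat the 4 as one block: (15-4+1)! × 4! = 479001600 × 24 = 11496038400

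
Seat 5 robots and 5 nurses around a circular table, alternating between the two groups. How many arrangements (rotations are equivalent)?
Fix one of the robots: (5-1)! ways for the remaining robots, × 5! ways for the nurses = 24 × 120 = 2880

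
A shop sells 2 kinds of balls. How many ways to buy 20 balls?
C(20+2-1, 2-1) = C(21, 1) = 21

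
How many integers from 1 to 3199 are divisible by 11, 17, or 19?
⌊3199/11⌋+⌊3199/17⌋+⌊3199/19⌋ - ⌊3199/187⌋-⌊3199/209⌋-⌊3199/323⌋ + ⌊3199/3553⌋ = 290+188+168 - 17-15-9 + 0 = 605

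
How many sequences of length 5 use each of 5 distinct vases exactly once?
5! = 120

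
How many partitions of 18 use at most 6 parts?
By conjugation, equals partitions of 18 into parts ≤ 6. Let r_j(i) = number of partitions of i into parts ≤ j, for i = 0..18. r_1(i) = 1 for all i; r_j(i) = r_{j-1}(i) + r_j(i-j). Rows j = 2..6: ≤2: 1 1 2 2 3 3 4 4 5 5 6 6 7 7 8 8 9 9 10; ≤3: 1 1 2 3 4 5 7 8 10 12 14 16 19 21 24 27 30 33 37; ≤4: 1 1 2 3 5 6 9 11 15 18 23 27 34 39 47 54 64 72 84; ≤5: 1 1 2 3 5 7 10 13 18 23 30 37 47 57 70 84 101 119 141; ≤6: 1 1 2 3 5 7 11 14 20 26 35 44 58 71 90 110 136 163 199. r_6(18) = 199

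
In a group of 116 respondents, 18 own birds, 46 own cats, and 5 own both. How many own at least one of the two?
|A∪B| = |A| + |B| - |A∩B| = 18 + 46 - 5 = 59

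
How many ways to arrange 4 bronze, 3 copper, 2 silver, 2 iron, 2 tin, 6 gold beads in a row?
19! / (4! × 3! × 2! × 2! × 2! × 6!) = 146659312800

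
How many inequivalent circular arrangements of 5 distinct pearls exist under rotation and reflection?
(5-1)!/2 = 24/2 = 12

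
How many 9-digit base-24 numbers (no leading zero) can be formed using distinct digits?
First digit: 23 choices (nonzero). Then descending: 23 × 23 × 22 × 21 × 20 × 19 × 18 × 17 × 16 = 454697591040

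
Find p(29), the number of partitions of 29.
Pentagonal recurrence p(n) = p(n-1) + p(n-2) - p(n-5) - p(n-7) + p(n-12) + p(n-15) - ... gives p(0..28) = 1, 1, 2, 3, 5, 7, 11, 15, 22, 30, 42, 56, 77, 101, 135, 176, 231, 297, 385, 490, 627, 792, 1002, 1255, 1575, 1958, 2436, 3010, 3718. p(29) = p(28) + p(27) - p(24) - p(22) + p(17) + p(14) - p(7) - p(3) = 3718 + 3010 - 1575 - 1002 + 297 + 135 - 15 - 3 = 4565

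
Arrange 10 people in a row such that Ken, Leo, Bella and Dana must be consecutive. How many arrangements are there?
Treat the 4 as one block: (10-4+1)! × 4! = 5040 × 24 = 120960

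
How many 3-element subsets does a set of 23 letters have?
C(23,3) = 23!/(3!×20!) = 1771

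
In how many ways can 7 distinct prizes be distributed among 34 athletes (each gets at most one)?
P(34,7) = 34!/(34-7)! = 27113264640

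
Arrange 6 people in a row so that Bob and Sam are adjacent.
Treat as block: (6-1)! × 2! = 120 × 2 = 240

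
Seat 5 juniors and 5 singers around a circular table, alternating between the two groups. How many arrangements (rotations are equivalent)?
Fix one of the juniors: (5-1)! ways for the remaining juniors, × 5! ways for the singers = 24 × 120 = 2880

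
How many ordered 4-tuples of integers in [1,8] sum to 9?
Coefficient of x^9 in (x + x² + ... + x^8)^4. By inclusion-exclusion on dice exceeding 8: Σ_j (-1)^j C(4,j)·C(9-1-8j, 3) = C(4,0)·C(8,3) = 1·56 = 56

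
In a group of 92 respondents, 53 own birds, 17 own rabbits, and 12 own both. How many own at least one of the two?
|A∪B| = |A| + |B| - |A∩B| = 53 + 17 - 12 = 58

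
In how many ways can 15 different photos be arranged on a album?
15! = 1307674368000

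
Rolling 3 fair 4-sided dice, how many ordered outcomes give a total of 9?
Coefficient of x^9 in (x + x² + ... + x^4)^3. By inclusion-exclusion on dice exceeding 4: Σ_j (-1)^j C(3,j)·C(9-1-4j, 2) = C(3,0)·C(8,2) - C(3,1)·C(4,2) = 1·28 - 3·6 = 10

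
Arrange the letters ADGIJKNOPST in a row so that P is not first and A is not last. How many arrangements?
By inclusion-exclusion: 11! - 2×(11-1)! + (11-2)! = 39916800 - 7257600 + 362880 = 33022080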